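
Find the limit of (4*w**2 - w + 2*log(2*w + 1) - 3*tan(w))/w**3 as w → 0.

13/3

Substitution gives 0/0 (the numerator vanishes to order 3).
Expand each term to order w^3: the coefficient of w^3 in -3·tan(w) is -1 and in 2·ln(1 + 2w) is 16/3.
Lower-order terms cancel with the polynomial part, so the numerator is (13/3)·w^3 + o(w^3), and the limit is (13/3)/(1) = 13/3.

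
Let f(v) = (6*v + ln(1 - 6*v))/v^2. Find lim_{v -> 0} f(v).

Direct substitution gives 0/0.
Apply L'Hôpital: lim (6 - 6/(1 - 6*v))/(2*v), still 0/0.
After 2 applications of L'Hôpital's rule the quotient is (-36/(1 - 6*v)^2)/(2); substituting v = 0 gives -18.

-18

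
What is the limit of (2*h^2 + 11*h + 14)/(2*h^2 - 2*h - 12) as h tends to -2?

-3/10

Direct substitution gives 0/0, so factor. Both numerator and denominator have (h + 2) as a factor.
After cancelling, the expression reduces to (2*h + 7)/(2*h - 6).
Substituting h = -2 gives -3/10.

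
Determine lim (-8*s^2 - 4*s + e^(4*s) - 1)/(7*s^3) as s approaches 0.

32/21

Direct substitution gives 0/0.
Apply L'Hôpital: lim (-16*s + 4*e^(4*s) - 4)/(21*s^2), still 0/0.
Apply L'Hôpital: lim (16*e^(4*s) - 16)/(42*s), still 0/0.
After 3 applications of L'Hôpital's rule the quotient is (64*e^(4*s))/(42); substituting s = 0 gives 32/21.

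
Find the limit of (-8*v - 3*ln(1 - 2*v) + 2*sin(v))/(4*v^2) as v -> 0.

Substitution gives 0/0; apply L'Hôpital's rule 2 times.
After differentiating numerator and denominator 2 times the quotient is (-2*sin(v) + 12/(2*v - 1)^2)/(8); at v = 0 this is 3/2.

3/2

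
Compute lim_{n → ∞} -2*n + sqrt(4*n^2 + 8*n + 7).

An ∞ − ∞ form. Rationalising with the conjugate, the difference becomes (8n + 7) / (√(4*n^2 + 8*n + 7) + 2n).
For large n the denominator behaves like 2·2n, so the quotient tends to 8/4 = 2.

2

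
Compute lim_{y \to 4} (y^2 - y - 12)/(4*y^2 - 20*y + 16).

Direct substitution gives 0/0, so factor. Both numerator and denominator have (y - 4) as a factor.
After cancelling, the expression reduces to (y + 3)/(4*y - 4).
Substituting y = 4 gives 7/12.

7/12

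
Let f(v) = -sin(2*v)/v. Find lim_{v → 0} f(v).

Substitution gives 0/0.
Write it as (2/(-1))·sin(2v)/(2v); since sin(u)/u → 1, the limit is -2.

-2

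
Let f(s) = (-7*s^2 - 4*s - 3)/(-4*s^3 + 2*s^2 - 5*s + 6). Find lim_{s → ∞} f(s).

The denominator has degree 3 and the numerator degree 2. Dividing numerator and denominator by s^3 sends every term to 0 except the leading denominator term, so the limit is 0.

0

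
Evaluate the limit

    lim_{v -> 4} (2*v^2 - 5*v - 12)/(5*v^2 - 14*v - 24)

11/26

At v = 4 both the top and bottom vanish — a removable singularity. Factoring out (v - 4) from each leaves (2*v + 3)/(5*v + 6), which at v = 4 equals 11/26.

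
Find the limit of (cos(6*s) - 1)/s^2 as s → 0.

-18

Direct substitution gives 0/0.
Apply L'Hôpital: lim (-6*sin(6*s))/(2*s), still 0/0.
After 2 applications of L'Hôpital's rule the quotient is (-36*cos(6*s))/(2); substituting s = 0 gives -18.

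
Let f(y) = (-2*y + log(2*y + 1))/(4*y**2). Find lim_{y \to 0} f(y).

Direct substitution gives 0/0.
Apply L'Hôpital: lim (-2 + 2/(2*y + 1))/(8*y), still 0/0.
After 2 applications of L'Hôpital's rule the quotient is (-4/(2*y + 1)^2)/(8); substituting y = 0 gives -1/2.

-1/2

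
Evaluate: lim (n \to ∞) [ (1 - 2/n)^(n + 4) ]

e^(-2)

The base → 1 and the exponent → ∞: a 1^∞ form.
Take logarithms: (n + 4)·ln(1 - 2/n). Since ln(1+u) ~ u for small u, this behaves like (n)·(-2/n) → -2.
So the limit is e^(-2).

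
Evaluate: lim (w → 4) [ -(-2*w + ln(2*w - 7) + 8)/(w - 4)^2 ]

Direct substitution gives 0/0.
Apply L'Hôpital: lim (-2 + 2/(2*w - 7))/(8 - 2*w), still 0/0.
After 2 applications of L'Hôpital's rule the quotient is (-4/(2*w - 7)^2)/(-2); substituting w = 4 gives 2.

2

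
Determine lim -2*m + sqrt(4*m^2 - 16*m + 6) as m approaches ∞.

-4

An ∞ − ∞ form. Rationalising with the conjugate, the difference becomes (-16m + 6) / (√(4*m^2 - 16*m + 6) + 2m).
For large m the denominator behaves like 2·2m, so the quotient tends to -16/4 = -4.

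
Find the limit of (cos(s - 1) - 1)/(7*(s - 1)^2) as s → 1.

-1/14

Direct substitution gives 0/0.
Apply L'Hôpital: lim (-sin(s - 1))/(14*s - 14), still 0/0.
After 2 applications of L'Hôpital's rule the quotient is (-cos(s - 1))/(14); substituting s = 1 gives -1/14.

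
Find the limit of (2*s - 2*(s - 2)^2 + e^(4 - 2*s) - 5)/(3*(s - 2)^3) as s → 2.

Direct substitution gives 0/0.
Apply L'Hôpital: lim (-4*s - 2*e^(4 - 2*s) + 10)/(9*(s - 2)^2), still 0/0.
Apply L'Hôpital: lim (4*e^(4 - 2*s) - 4)/(18*s - 36), still 0/0.
After 3 applications of L'Hôpital's rule the quotient is (-8*e^(4 - 2*s))/(18); substituting s = 2 gives -4/9.

-4/9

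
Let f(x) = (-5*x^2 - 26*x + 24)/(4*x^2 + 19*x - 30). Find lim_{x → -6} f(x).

Direct substitution gives 0/0, so factor. Both numerator and denominator have (x + 6) as a factor.
After cancelling, the expression reduces to (4 - 5*x)/(4*x - 5).
Substituting x = -6 gives -34/29.

-34/29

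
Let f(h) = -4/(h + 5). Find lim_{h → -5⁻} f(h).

As h → -5⁻, (h + 5) → 0⁻, so (h + 5)^1 → 0⁻ and -4/(h + 5)^1 → ∞.

∞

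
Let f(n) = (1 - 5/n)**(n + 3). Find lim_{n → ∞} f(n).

The base → 1 and the exponent → ∞: a 1^∞ form.
Take logarithms: (n + 3)·ln(1 - 5/n). Since ln(1+u) ~ u for small u, this behaves like (n)·(-5/n) → -5.
So the limit is e^(-5).

e^(-5)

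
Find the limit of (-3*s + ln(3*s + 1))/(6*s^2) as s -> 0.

Direct substitution gives 0/0.
Apply L'Hôpital: lim (-3 + 3/(3*s + 1))/(12*s), still 0/0.
After 2 applications of L'Hôpital's rule the quotient is (-9/(3*s + 1)^2)/(12); substituting s = 0 gives -3/4.

-3/4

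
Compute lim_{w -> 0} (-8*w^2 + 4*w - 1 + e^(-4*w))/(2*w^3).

-16/3

Direct substitution gives 0/0.
Apply L'Hôpital: lim (-16*w + 4 - 4*e^(-4*w))/(6*w^2), still 0/0.
Apply L'Hôpital: lim (-16 + 16*e^(-4*w))/(12*w), still 0/0.
After 3 applications of L'Hôpital's rule the quotient is (-64*e^(-4*w))/(12); substituting w = 0 gives -16/3.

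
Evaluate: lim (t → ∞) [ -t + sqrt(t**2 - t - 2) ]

-1/2

This has the form ∞ − ∞. Multiply and divide by the conjugate √(t^2 - t - 2) + t.
That gives (-t - 2) / (√(t^2 - t - 2) + t).
Divide numerator and denominator by t: the limit is -1/(2·1) = -1/2.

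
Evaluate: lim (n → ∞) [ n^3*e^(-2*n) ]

Write as n^3/e^{2n}, an ∞/∞ form.
Exponential growth dominates any polynomial, so repeated L'Hôpital (or the standard result) gives 0.

0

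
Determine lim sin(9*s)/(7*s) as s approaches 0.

Substitution gives 0/0.
Write it as (9/7)·sin(9s)/(9s); since sin(u)/u → 1, the limit is 9/7.

9/7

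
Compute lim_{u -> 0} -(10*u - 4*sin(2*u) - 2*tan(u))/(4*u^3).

-7/6

Substitution gives 0/0 (the numerator vanishes to order 3).
Expand each term to order u^3: the coefficient of u^3 in -4·sin(2u) is 16/3 and in -2·tan(u) is -2/3.
Lower-order terms cancel with the polynomial part, so the numerator is (14/3)·u^3 + o(u^3), and the limit is (14/3)/(-4) = -7/6.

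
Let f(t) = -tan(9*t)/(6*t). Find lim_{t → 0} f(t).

Substitution gives 0/0.
Since tan(u)/u → 1 as u → 0, tan(9t)/(9t) → 1 and the limit is 9/(-6) = -3/2.

-3/2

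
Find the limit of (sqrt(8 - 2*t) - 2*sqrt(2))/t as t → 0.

-√(2)/4

A 0/0 form; rationalise with √(8 - 2t) + √8. This collapses the numerator to -2t, leaving -2/(√(8 - 2t) + √8) → -2/(2√8) = -√(2)/4.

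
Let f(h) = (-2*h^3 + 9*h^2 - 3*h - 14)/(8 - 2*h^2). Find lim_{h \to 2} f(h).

-9/8

At h = 2 both the top and bottom vanish — a removable singularity. Factoring out (h - 2) from each leaves (-2*h^2 + 5*h + 7)/(-2*h - 4), which at h = 2 equals -9/8.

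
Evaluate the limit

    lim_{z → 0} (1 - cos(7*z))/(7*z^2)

Substitution gives 0/0.
Use (1 − cos u)/u² → 1/2 with u = 7z: the limit is 7²/(2·7) = 7/2.

7/2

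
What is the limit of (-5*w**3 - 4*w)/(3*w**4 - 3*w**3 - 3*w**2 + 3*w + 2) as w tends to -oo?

0

The denominator has degree 4 and the numerator degree 3. Dividing numerator and denominator by w^4 sends every term to 0 except the leading denominator term, so the limit is 0.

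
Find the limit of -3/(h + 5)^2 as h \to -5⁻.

-∞

As h → -5⁻, (h + 5) → 0⁻, so (h + 5)^2 → 0⁺ and -3/(h + 5)^2 → -∞.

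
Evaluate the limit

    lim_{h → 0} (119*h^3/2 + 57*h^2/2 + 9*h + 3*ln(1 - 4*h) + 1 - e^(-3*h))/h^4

Substitution gives 0/0; apply L'Hôpital's rule 4 times.
After differentiating numerator and denominator 4 times the quotient is (-81*e^(-3*h) - 4608/(4*h - 1)^4)/(24); at h = 0 this is -1563/8.

-1563/8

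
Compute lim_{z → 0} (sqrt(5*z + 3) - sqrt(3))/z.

Substitution gives 0/0. Multiply numerator and denominator by the conjugate √(3 + 5z) + √3.
The numerator becomes (3 + 5z) − 3 = 5z, so the expression simplifies to 5/(√(3 + 5z) + √3).
Letting z → 0 gives 5/(2√3) = 5*√(3)/6.

5*√(3)/6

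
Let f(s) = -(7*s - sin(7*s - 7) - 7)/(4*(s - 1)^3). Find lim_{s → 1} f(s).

Direct substitution gives 0/0.
Apply L'Hôpital: lim (7 - 7*cos(7*s - 7))/(-12*(s - 1)^2), still 0/0.
Apply L'Hôpital: lim (49*sin(7*s - 7))/(24 - 24*s), still 0/0.
After 3 applications of L'Hôpital's rule the quotient is (343*cos(7*s - 7))/(-24); substituting s = 1 gives -343/24.

-343/24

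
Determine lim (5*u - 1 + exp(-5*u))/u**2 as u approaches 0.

25/2

Direct substitution gives 0/0.
Apply L'Hôpital: lim (5 - 5*e^(-5*u))/(2*u), still 0/0.
After 2 applications of L'Hôpital's rule the quotient is (25*e^(-5*u))/(2); substituting u = 0 gives 25/2.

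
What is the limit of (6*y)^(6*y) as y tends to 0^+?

Base → 0⁺ and exponent → 0⁺: a 0^0 form.
Take logs: 6y·ln(6y). This is 0·(−∞); rewriting as ln(6y)/(1/(6y)) and applying L'Hôpital gives 0.
Hence the limit is e^0 = 1.

1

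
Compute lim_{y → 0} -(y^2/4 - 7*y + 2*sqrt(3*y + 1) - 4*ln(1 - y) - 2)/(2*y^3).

-113/48

Substitution gives 0/0 (the numerator vanishes to order 3).
Expand each term to order y^3: the coefficient of y^3 in -4·ln(1 - y) is 4/3 and in 2·√(1 + 3y) is 27/8.
Lower-order terms cancel with the polynomial part, so the numerator is (113/24)·y^3 + o(y^3), and the limit is (113/24)/(-2) = -113/48.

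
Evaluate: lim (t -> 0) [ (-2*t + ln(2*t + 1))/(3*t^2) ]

Direct substitution gives 0/0.
Apply L'Hôpital: lim (-2 + 2/(2*t + 1))/(6*t), still 0/0.
After 2 applications of L'Hôpital's rule the quotient is (-4/(2*t + 1)^2)/(6); substituting t = 0 gives -2/3.

-2/3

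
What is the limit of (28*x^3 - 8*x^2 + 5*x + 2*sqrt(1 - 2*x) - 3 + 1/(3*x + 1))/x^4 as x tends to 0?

319/4

Substitution gives 0/0; apply L'Hôpital's rule 4 times.
After differentiating numerator and denominator 4 times the quotient is (1944/(3*x + 1)^5 - 30/(1 - 2*x)^(7/2))/(24); at x = 0 this is 319/4.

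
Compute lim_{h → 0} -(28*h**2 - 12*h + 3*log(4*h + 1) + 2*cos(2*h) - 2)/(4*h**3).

Substitution gives 0/0; apply L'Hôpital's rule 3 times.
After differentiating numerator and denominator 3 times the quotient is (16*sin(2*h) + 384/(4*h + 1)^3)/(-24); at h = 0 this is -16.

-16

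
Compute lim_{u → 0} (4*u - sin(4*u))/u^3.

Direct substitution gives 0/0.
Apply L'Hôpital: lim (4 - 4*cos(4*u))/(3*u^2), still 0/0.
Apply L'Hôpital: lim (16*sin(4*u))/(6*u), still 0/0.
After 3 applications of L'Hôpital's rule the quotient is (64*cos(4*u))/(6); substituting u = 0 gives 32/3.

32/3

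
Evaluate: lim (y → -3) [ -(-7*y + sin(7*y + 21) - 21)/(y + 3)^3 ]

Direct substitution gives 0/0.
Apply L'Hôpital: lim (7*cos(7*y + 21) - 7)/(-3*(y + 3)^2), still 0/0.
Apply L'Hôpital: lim (-49*sin(7*y + 21))/(-6*y - 18), still 0/0.
After 3 applications of L'Hôpital's rule the quotient is (-343*cos(7*y + 21))/(-6); substituting y = -3 gives 343/6.

343/6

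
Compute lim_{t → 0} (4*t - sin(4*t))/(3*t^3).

32/9

Direct substitution gives 0/0.
Apply L'Hôpital: lim (4 - 4*cos(4*t))/(9*t^2), still 0/0.
Apply L'Hôpital: lim (16*sin(4*t))/(18*t), still 0/0.
After 3 applications of L'Hôpital's rule the quotient is (64*cos(4*t))/(18); substituting t = 0 gives 32/9.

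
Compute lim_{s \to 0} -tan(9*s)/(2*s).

Substitution gives 0/0.
Since tan(u)/u → 1 as u → 0, tan(9s)/(9s) → 1 and the limit is 9/(-2) = -9/2.

-9/2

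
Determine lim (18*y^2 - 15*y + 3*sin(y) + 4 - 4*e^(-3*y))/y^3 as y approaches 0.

Substitution gives 0/0 (the numerator vanishes to order 3).
Expand each term to order y^3: the coefficient of y^3 in 3·sin(y) is -1/2 and in -4·e^(-3y) is 18.
Lower-order terms cancel with the polynomial part, so the numerator is (35/2)·y^3 + o(y^3), and the limit is (35/2)/(1) = 35/2.

35/2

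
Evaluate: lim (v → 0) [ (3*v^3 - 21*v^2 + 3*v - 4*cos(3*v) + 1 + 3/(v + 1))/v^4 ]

-21/2

Substitution gives 0/0 (the numerator vanishes to order 4).
Expand each term to order v^4: the coefficient of v^4 in 3·1/(1 + v) is 3 and in -4·cos(3v) is -27/2.
Lower-order terms cancel with the polynomial part, so the numerator is (-21/2)·v^4 + o(v^4), and the limit is (-21/2)/(1) = -21/2.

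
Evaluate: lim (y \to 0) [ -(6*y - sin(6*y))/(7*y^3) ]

-36/7

Direct substitution gives 0/0.
Apply L'Hôpital: lim (6 - 6*cos(6*y))/(-21*y^2), still 0/0.
Apply L'Hôpital: lim (36*sin(6*y))/(-42*y), still 0/0.
After 3 applications of L'Hôpital's rule the quotient is (216*cos(6*y))/(-42); substituting y = 0 gives -36/7.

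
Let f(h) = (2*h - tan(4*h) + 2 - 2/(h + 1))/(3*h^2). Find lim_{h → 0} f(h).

-2/3

Substitution gives 0/0 (the numerator vanishes to order 2).
Expand each term to order h^2: the coefficient of h^2 in -2·1/(1 + h) is -2 and in −tan(4h) is 0.
Lower-order terms cancel with the polynomial part, so the numerator is (-2)·h^2 + o(h^2), and the limit is (-2)/(3) = -2/3.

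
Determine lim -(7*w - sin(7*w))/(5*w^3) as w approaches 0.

Direct substitution gives 0/0.
Apply L'Hôpital: lim (7 - 7*cos(7*w))/(-15*w^2), still 0/0.
Apply L'Hôpital: lim (49*sin(7*w))/(-30*w), still 0/0.
After 3 applications of L'Hôpital's rule the quotient is (343*cos(7*w))/(-30); substituting w = 0 gives -343/30.

-343/30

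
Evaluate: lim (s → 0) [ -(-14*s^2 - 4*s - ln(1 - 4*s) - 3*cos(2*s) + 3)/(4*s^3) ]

Substitution gives 0/0 (the numerator vanishes to order 3).
Expand each term to order s^3: the coefficient of s^3 in −ln(1 - 4s) is 64/3 and in -3·cos(2s) is 0.
Lower-order terms cancel with the polynomial part, so the numerator is (64/3)·s^3 + o(s^3), and the limit is (64/3)/(-4) = -16/3.

-16/3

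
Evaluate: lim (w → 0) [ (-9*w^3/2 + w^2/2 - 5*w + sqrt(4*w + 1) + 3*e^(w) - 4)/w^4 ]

Substitution gives 0/0; apply L'Hôpital's rule 4 times.
After differentiating numerator and denominator 4 times the quotient is (3*e^(w) - 240/(4*w + 1)^(7/2))/(24); at w = 0 this is -79/8.

-79/8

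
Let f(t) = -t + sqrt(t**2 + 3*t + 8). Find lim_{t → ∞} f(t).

3/2

An ∞ − ∞ form. Rationalising with the conjugate, the difference becomes (3t + 8) / (√(t^2 + 3*t + 8) + t).
For large t the denominator behaves like 2·t, so the quotient tends to 3/2 = 3/2.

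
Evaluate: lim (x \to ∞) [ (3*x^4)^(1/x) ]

Base → ∞ and exponent → 0: an ∞^0 form.
Take logs: (1/x)·ln(3·x^4) = (ln 3 + 4·ln x)/x → 0.
So the limit is e^0 = 1.

1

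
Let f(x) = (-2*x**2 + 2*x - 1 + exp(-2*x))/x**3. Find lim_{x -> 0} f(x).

Direct substitution gives 0/0.
Apply L'Hôpital: lim (-4*x + 2 - 2*e^(-2*x))/(3*x^2), still 0/0.
Apply L'Hôpital: lim (-4 + 4*e^(-2*x))/(6*x), still 0/0.
After 3 applications of L'Hôpital's rule the quotient is (-8*e^(-2*x))/(6); substituting x = 0 gives -4/3.

-4/3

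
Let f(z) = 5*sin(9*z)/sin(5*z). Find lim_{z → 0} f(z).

Substitution gives 0/0.
Divide numerator and denominator by z: sin(9z)/z → 9 and sin(5z)/z → 5, so the limit is 5·9/5 = 9.

9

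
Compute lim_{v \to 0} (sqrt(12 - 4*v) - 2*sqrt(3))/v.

-√(3)/3

A 0/0 form; rationalise with √(12 - 4v) + √12. This collapses the numerator to -4v, leaving -4/(√(12 - 4v) + √12) → -4/(2√12) = -√(3)/3.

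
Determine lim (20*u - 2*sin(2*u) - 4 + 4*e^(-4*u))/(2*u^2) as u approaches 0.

Substitution gives 0/0 (the numerator vanishes to order 2).
Expand each term to order u^2: the coefficient of u^2 in -2·sin(2u) is 0 and in 4·e^(-4u) is 32.
Lower-order terms cancel with the polynomial part, so the numerator is (32)·u^2 + o(u^2), and the limit is (32)/(2) = 16.

16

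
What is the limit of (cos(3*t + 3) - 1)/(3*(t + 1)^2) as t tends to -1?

Direct substitution gives 0/0.
Apply L'Hôpital: lim (-3*sin(3*t + 3))/(6*t + 6), still 0/0.
After 2 applications of L'Hôpital's rule the quotient is (-9*cos(3*t + 3))/(6); substituting t = -1 gives -3/2.

-3/2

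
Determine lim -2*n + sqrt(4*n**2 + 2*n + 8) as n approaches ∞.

1/2

An ∞ − ∞ form. Rationalising with the conjugate, the difference becomes (2n + 8) / (√(4*n^2 + 2*n + 8) + 2n).
For large n the denominator behaves like 2·2n, so the quotient tends to 2/4 = 1/2.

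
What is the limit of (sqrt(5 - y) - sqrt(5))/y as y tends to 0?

-√(5)/10

A 0/0 form; rationalise with √(5 - y) + √5. This collapses the numerator to -y, leaving -1/(√(5 - y) + √5) → -1/(2√5) = -√(5)/10.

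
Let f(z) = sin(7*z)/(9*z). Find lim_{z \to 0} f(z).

7/9

Substitution gives 0/0.
Write it as (7/9)·sin(7z)/(7z); since sin(u)/u → 1, the limit is 7/9.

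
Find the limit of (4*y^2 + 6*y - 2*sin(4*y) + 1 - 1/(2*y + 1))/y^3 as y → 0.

Substitution gives 0/0; apply L'Hôpital's rule 3 times.
After differentiating numerator and denominator 3 times the quotient is (128*cos(4*y) + 48/(2*y + 1)^4)/(6); at y = 0 this is 88/3.

88/3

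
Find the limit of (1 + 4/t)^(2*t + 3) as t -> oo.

Let L be the limit and take ln: ln L = lim (2t + 3)·ln(1 + 4/t) = lim (2t + 3)·(4/t + O(1/t²)) = 8.
Hence L = e^(8).

e^(8)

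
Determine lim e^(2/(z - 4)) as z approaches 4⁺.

∞

As z → 4⁺, 2/(z - 4) → +∞, so e^(2/(z - 4)) → ∞.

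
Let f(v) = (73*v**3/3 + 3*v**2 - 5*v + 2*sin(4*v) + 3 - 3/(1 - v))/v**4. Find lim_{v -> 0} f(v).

Substitution gives 0/0 (the numerator vanishes to order 4).
Expand each term to order v^4: the coefficient of v^4 in 2·sin(4v) is 0 and in -3·1/(1 - v) is -3.
Lower-order terms cancel with the polynomial part, so the numerator is (-3)·v^4 + o(v^4), and the limit is (-3)/(1) = -3.

-3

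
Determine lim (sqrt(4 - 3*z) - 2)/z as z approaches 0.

-3/4

A 0/0 form; rationalise with √(4 - 3z) + √4. This collapses the numerator to -3z, leaving -3/(√(4 - 3z) + √4) → -3/(2√4) = -3/4.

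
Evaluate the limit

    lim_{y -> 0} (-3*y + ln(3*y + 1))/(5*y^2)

-9/10

Direct substitution gives 0/0.
Apply L'Hôpital: lim (-3 + 3/(3*y + 1))/(10*y), still 0/0.
After 2 applications of L'Hôpital's rule the quotient is (-9/(3*y + 1)^2)/(10); substituting y = 0 gives -9/10.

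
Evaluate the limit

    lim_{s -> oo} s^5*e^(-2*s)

0

Write as s^5/e^{2s}, an ∞/∞ form.
Exponential growth dominates any polynomial, so repeated L'Hôpital (or the standard result) gives 0.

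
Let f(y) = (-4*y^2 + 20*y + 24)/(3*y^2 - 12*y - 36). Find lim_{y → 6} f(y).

Since y = 6 makes numerator and denominator zero, (y - 6) divides both.
Cancelling it gives (-4*y - 4)/(3*y + 6); now plug in y = 6 to get -7/6.

-7/6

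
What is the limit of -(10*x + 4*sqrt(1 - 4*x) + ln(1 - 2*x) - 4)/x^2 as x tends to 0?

10

Substitution gives 0/0 (the numerator vanishes to order 2).
Expand each term to order x^2: the coefficient of x^2 in ln(1 - 2x) is -2 and in 4·√(1 - 4x) is -8.
Lower-order terms cancel with the polynomial part, so the numerator is (-10)·x^2 + o(x^2), and the limit is (-10)/(-1) = 10.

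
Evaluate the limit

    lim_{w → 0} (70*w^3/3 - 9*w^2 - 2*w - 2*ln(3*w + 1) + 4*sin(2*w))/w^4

Substitution gives 0/0; apply L'Hôpital's rule 4 times.
After differentiating numerator and denominator 4 times the quotient is (64*sin(2*w) + 972/(3*w + 1)^4)/(24); at w = 0 this is 81/2.

81/2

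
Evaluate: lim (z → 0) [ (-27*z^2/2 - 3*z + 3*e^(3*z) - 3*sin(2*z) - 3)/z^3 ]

35/2

Substitution gives 0/0; apply L'Hôpital's rule 3 times.
After differentiating numerator and denominator 3 times the quotient is (81*e^(3*z) + 24*cos(2*z))/(6); at z = 0 this is 35/2.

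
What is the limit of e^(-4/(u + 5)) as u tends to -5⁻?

As u → -5⁻, -4/(u + 5) → +∞, so e^(-4/(u + 5)) → ∞.

∞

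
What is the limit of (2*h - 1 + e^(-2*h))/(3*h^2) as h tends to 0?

Direct substitution gives 0/0.
Apply L'Hôpital: lim (2 - 2*e^(-2*h))/(6*h), still 0/0.
After 2 applications of L'Hôpital's rule the quotient is (4*e^(-2*h))/(6); substituting h = 0 gives 2/3.

2/3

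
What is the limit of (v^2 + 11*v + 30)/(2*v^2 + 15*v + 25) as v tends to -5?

-1/5

At v = -5 both the top and bottom vanish — a removable singularity. Factoring out (v + 5) from each leaves (v + 6)/(2*v + 5), which at v = -5 equals -1/5.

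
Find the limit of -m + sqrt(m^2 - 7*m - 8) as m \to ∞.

An ∞ − ∞ form. Rationalising with the conjugate, the difference becomes (-7m - 8) / (√(m^2 - 7*m - 8) + m).
For large m the denominator behaves like 2·m, so the quotient tends to -7/2 = -7/2.

-7/2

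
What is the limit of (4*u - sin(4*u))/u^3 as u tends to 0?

32/3

Direct substitution gives 0/0.
Apply L'Hôpital: lim (4 - 4*cos(4*u))/(3*u^2), still 0/0.
Apply L'Hôpital: lim (16*sin(4*u))/(6*u), still 0/0.
After 3 applications of L'Hôpital's rule the quotient is (64*cos(4*u))/(6); substituting u = 0 gives 32/3.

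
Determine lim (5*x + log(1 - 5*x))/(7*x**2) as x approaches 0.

-25/14

Direct substitution gives 0/0.
Apply L'Hôpital: lim (5 - 5/(1 - 5*x))/(14*x), still 0/0.
After 2 applications of L'Hôpital's rule the quotient is (-25/(1 - 5*x)^2)/(14); substituting x = 0 gives -25/14.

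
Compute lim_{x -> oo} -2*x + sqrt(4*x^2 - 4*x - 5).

An ∞ − ∞ form. Rationalising with the conjugate, the difference becomes (-4x - 5) / (√(4*x^2 - 4*x - 5) + 2x).
For large x the denominator behaves like 2·2x, so the quotient tends to -4/4 = -1.

-1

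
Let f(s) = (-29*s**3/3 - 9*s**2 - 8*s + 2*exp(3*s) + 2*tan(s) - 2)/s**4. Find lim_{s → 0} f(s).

Substitution gives 0/0 (the numerator vanishes to order 4).
Expand each term to order s^4: the coefficient of s^4 in 2·tan(s) is 0 and in 2·e^(3s) is 27/4.
Lower-order terms cancel with the polynomial part, so the numerator is (27/4)·s^4 + o(s^4), and the limit is (27/4)/(1) = 27/4.

27/4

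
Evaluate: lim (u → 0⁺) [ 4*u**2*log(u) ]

0

This is a 0·(−∞) form. Rewrite as 4·ln(u) / u^(−2) and apply L'Hôpital:
the derivative quotient is 4·(1/u) / (−2·u^(−3)) = (-4/2)·u^2 → 0.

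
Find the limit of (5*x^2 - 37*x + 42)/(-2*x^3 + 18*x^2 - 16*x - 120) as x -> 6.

Direct substitution gives 0/0, so factor. Both numerator and denominator have (x - 6) as a factor.
After cancelling, the expression reduces to (5*x - 7)/(-2*x^2 + 6*x + 20).
Substituting x = 6 gives -23/16.

-23/16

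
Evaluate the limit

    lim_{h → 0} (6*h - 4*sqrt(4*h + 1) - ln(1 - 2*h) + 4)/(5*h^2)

Substitution gives 0/0 (the numerator vanishes to order 2).
Expand each term to order h^2: the coefficient of h^2 in −ln(1 - 2h) is 2 and in -4·√(1 + 4h) is 8.
Lower-order terms cancel with the polynomial part, so the numerator is (10)·h^2 + o(h^2), and the limit is (10)/(5) = 2.

2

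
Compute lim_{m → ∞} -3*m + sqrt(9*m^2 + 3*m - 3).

An ∞ − ∞ form. Rationalising with the conjugate, the difference becomes (3m - 3) / (√(9*m^2 + 3*m - 3) + 3m).
For large m the denominator behaves like 2·3m, so the quotient tends to 3/6 = 1/2.

1/2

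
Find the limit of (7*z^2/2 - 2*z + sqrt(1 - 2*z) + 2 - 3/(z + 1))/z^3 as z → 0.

Substitution gives 0/0 (the numerator vanishes to order 3).
Expand each term to order z^3: the coefficient of z^3 in -3·1/(1 + z) is 3 and in √(1 - 2z) is -1/2.
Lower-order terms cancel with the polynomial part, so the numerator is (5/2)·z^3 + o(z^3), and the limit is (5/2)/(1) = 5/2.

5/2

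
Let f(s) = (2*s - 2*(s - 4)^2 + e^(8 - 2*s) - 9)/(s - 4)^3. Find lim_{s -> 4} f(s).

Direct substitution gives 0/0.
Apply L'Hôpital: lim (-4*s - 2*e^(8 - 2*s) + 18)/(3*(s - 4)^2), still 0/0.
Apply L'Hôpital: lim (4*e^(8 - 2*s) - 4)/(6*s - 24), still 0/0.
After 3 applications of L'Hôpital's rule the quotient is (-8*e^(8 - 2*s))/(6); substituting s = 4 gives -4/3.

-4/3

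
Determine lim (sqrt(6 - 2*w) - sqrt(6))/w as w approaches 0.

-√(6)/6

Substitution gives 0/0. Multiply numerator and denominator by the conjugate √(6 - 2w) + √6.
The numerator becomes (6 - 2w) − 6 = -2w, so the expression simplifies to -2/(√(6 - 2w) + √6).
Letting w → 0 gives -2/(2√6) = -√(6)/6.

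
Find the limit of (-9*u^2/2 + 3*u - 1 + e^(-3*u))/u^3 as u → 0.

-9/2

Direct substitution gives 0/0.
Apply L'Hôpital: lim (-9*u + 3 - 3*e^(-3*u))/(3*u^2), still 0/0.
Apply L'Hôpital: lim (-9 + 9*e^(-3*u))/(6*u), still 0/0.
After 3 applications of L'Hôpital's rule the quotient is (-27*e^(-3*u))/(6); substituting u = 0 gives -9/2.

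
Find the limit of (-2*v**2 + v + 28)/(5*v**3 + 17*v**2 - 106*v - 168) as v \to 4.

Direct substitution gives 0/0, so factor. Both numerator and denominator have (v - 4) as a factor.
After cancelling, the expression reduces to (-2*v - 7)/(5*v^2 + 37*v + 42).
Substituting v = 4 gives -1/18.

-1/18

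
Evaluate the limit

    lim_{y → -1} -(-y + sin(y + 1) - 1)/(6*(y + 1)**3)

Direct substitution gives 0/0.
Apply L'Hôpital: lim (cos(y + 1) - 1)/(-18*(y + 1)^2), still 0/0.
Apply L'Hôpital: lim (-sin(y + 1))/(-36*y - 36), still 0/0.
After 3 applications of L'Hôpital's rule the quotient is (-cos(y + 1))/(-36); substituting y = -1 gives 1/36.

1/36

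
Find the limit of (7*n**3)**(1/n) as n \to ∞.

Base → ∞ and exponent → 0: an ∞^0 form.
Take logs: (1/n)·ln(7·n^3) = (ln 7 + 3·ln n)/n → 0.
So the limit is e^0 = 1.

1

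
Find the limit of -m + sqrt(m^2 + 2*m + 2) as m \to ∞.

1

This has the form ∞ − ∞. Multiply and divide by the conjugate √(m^2 + 2*m + 2) + m.
That gives (2m + 2) / (√(m^2 + 2*m + 2) + m).
Divide numerator and denominator by m: the limit is 2/(2·1) = 1.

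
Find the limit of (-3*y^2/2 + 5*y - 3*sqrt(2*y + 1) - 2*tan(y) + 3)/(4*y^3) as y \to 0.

Substitution gives 0/0 (the numerator vanishes to order 3).
Expand each term to order y^3: the coefficient of y^3 in -3·√(1 + 2y) is -3/2 and in -2·tan(y) is -2/3.
Lower-order terms cancel with the polynomial part, so the numerator is (-13/6)·y^3 + o(y^3), and the limit is (-13/6)/(4) = -13/24.

-13/24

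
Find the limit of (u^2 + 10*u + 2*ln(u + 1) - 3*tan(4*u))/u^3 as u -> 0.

Substitution gives 0/0; apply L'Hôpital's rule 3 times.
After differentiating numerator and denominator 3 times the quotient is (-768*tan(4*u)^2/cos(4*u)^2 - 384/cos(4*u)^4 + 4/(u + 1)^3)/(6); at u = 0 this is -190/3.

-190/3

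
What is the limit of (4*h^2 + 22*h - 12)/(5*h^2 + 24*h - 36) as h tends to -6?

13/18

Direct substitution gives 0/0, so factor. Both numerator and denominator have (h + 6) as a factor.
After cancelling, the expression reduces to (4*h - 2)/(5*h - 6).
Substituting h = -6 gives 13/18.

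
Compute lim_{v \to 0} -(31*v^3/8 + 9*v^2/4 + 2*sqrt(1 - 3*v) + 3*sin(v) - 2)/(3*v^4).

Substitution gives 0/0 (the numerator vanishes to order 4).
Expand each term to order v^4: the coefficient of v^4 in 2·√(1 - 3v) is -405/64 and in 3·sin(v) is 0.
Lower-order terms cancel with the polynomial part, so the numerator is (-405/64)·v^4 + o(v^4), and the limit is (-405/64)/(-3) = 135/64.

135/64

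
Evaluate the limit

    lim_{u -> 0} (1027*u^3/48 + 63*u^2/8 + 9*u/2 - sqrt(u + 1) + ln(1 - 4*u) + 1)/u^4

Substitution gives 0/0; apply L'Hôpital's rule 4 times.
After differentiating numerator and denominator 4 times the quotient is (-1536/(4*u - 1)^4 + 15/(16*(u + 1)^(7/2)))/(24); at u = 0 this is -8187/128.

-8187/128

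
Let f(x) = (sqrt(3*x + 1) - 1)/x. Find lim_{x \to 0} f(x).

Substitution gives 0/0. Multiply numerator and denominator by the conjugate √(1 + 3x) + √1.
The numerator becomes (1 + 3x) − 1 = 3x, so the expression simplifies to 3/(√(1 + 3x) + √1).
Letting x → 0 gives 3/(2√1) = 3/2.

3/2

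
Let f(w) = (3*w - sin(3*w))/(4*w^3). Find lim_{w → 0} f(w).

9/8

Direct substitution gives 0/0.
Apply L'Hôpital: lim (3 - 3*cos(3*w))/(12*w^2), still 0/0.
Apply L'Hôpital: lim (9*sin(3*w))/(24*w), still 0/0.
After 3 applications of L'Hôpital's rule the quotient is (27*cos(3*w))/(24); substituting w = 0 gives 9/8.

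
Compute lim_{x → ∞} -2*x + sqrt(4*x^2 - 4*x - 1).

-1

This has the form ∞ − ∞. Multiply and divide by the conjugate √(4*x^2 - 4*x - 1) + 2x.
That gives (-4x - 1) / (√(4*x^2 - 4*x - 1) + 2x).
Divide numerator and denominator by x: the limit is -4/(2·2) = -1.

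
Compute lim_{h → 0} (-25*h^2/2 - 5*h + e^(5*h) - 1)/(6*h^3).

Direct substitution gives 0/0.
Apply L'Hôpital: lim (-25*h + 5*e^(5*h) - 5)/(18*h^2), still 0/0.
Apply L'Hôpital: lim (25*e^(5*h) - 25)/(36*h), still 0/0.
After 3 applications of L'Hôpital's rule the quotient is (125*e^(5*h))/(36); substituting h = 0 gives 125/36.

125/36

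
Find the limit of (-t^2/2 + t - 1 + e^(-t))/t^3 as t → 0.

-1/6

Direct substitution gives 0/0.
Apply L'Hôpital: lim (-t + 1 - e^(-t))/(3*t^2), still 0/0.
Apply L'Hôpital: lim (-1 + e^(-t))/(6*t), still 0/0.
After 3 applications of L'Hôpital's rule the quotient is (-e^(-t))/(6); substituting t = 0 gives -1/6.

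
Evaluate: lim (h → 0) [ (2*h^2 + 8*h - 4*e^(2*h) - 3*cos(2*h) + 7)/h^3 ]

Substitution gives 0/0 (the numerator vanishes to order 3).
Expand each term to order h^3: the coefficient of h^3 in -3·cos(2h) is 0 and in -4·e^(2h) is -16/3.
Lower-order terms cancel with the polynomial part, so the numerator is (-16/3)·h^3 + o(h^3), and the limit is (-16/3)/(1) = -16/3.

-16/3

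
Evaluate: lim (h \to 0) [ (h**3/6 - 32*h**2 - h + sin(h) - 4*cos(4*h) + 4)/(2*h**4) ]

-64/3

Substitution gives 0/0 (the numerator vanishes to order 4).
Expand each term to order h^4: the coefficient of h^4 in sin(h) is 0 and in -4·cos(4h) is -128/3.
Lower-order terms cancel with the polynomial part, so the numerator is (-128/3)·h^4 + o(h^4), and the limit is (-128/3)/(2) = -64/3.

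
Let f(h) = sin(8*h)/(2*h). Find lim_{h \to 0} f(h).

Substitution gives 0/0.
Write it as (8/2)·sin(8h)/(8h); since sin(u)/u → 1, the limit is 4.

4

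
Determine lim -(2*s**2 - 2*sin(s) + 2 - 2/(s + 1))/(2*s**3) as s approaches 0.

Substitution gives 0/0 (the numerator vanishes to order 3).
Expand each term to order s^3: the coefficient of s^3 in -2·sin(s) is 1/3 and in -2·1/(1 + s) is 2.
Lower-order terms cancel with the polynomial part, so the numerator is (7/3)·s^3 + o(s^3), and the limit is (7/3)/(-2) = -7/6.

-7/6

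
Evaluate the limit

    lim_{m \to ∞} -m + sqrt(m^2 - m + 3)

-1/2

An ∞ − ∞ form. Rationalising with the conjugate, the difference becomes (-m + 3) / (√(m^2 - m + 3) + m).
For large m the denominator behaves like 2·m, so the quotient tends to -1/2 = -1/2.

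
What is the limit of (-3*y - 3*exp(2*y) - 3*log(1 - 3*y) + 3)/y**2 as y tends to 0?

15/2

Substitution gives 0/0; apply L'Hôpital's rule 2 times.
After differentiating numerator and denominator 2 times the quotient is (-12*e^(2*y) + 27/(3*y - 1)^2)/(2); at y = 0 this is 15/2.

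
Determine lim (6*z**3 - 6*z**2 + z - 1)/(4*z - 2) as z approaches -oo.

The numerator has higher degree (3 > 1); the quotient behaves like (6/(4))·z^2 for large |z|.
As z → −∞ this diverges to ∞.

∞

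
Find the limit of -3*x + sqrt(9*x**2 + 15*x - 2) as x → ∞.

5/2

This has the form ∞ − ∞. Multiply and divide by the conjugate √(9*x^2 + 15*x - 2) + 3x.
That gives (15x - 2) / (√(9*x^2 + 15*x - 2) + 3x).
Divide numerator and denominator by x: the limit is 15/(2·3) = 5/2.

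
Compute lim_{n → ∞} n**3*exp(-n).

0

Write as n^3/e^{1n}, an ∞/∞ form.
Exponential growth dominates any polynomial, so repeated L'Hôpital (or the standard result) gives 0.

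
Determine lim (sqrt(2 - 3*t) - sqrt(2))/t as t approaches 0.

Substitution gives 0/0. Multiply numerator and denominator by the conjugate √(2 - 3t) + √2.
The numerator becomes (2 - 3t) − 2 = -3t, so the expression simplifies to -3/(√(2 - 3t) + √2).
Letting t → 0 gives -3/(2√2) = -3*√(2)/4.

-3*√(2)/4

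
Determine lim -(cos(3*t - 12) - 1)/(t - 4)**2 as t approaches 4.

9/2

Direct substitution gives 0/0.
Apply L'Hôpital: lim (-3*sin(3*t - 12))/(8 - 2*t), still 0/0.
After 2 applications of L'Hôpital's rule the quotient is (-9*cos(3*t - 12))/(-2); substituting t = 4 gives 9/2.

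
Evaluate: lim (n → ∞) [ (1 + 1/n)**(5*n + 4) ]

e^(5)

Write it as [(1 + 1/n)^n]^(5) · (1 + 1/n)^(4). The bracketed term tends to e^(1) and the second factor to 1, so the limit is e^(5).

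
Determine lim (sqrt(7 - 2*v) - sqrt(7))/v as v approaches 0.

Substitution gives 0/0. Multiply numerator and denominator by the conjugate √(7 - 2v) + √7.
The numerator becomes (7 - 2v) − 7 = -2v, so the expression simplifies to -2/(√(7 - 2v) + √7).
Letting v → 0 gives -2/(2√7) = -√(7)/7.

-√(7)/7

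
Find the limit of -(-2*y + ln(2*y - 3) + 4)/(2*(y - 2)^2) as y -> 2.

1

Direct substitution gives 0/0.
Apply L'Hôpital: lim (-2 + 2/(2*y - 3))/(8 - 4*y), still 0/0.
After 2 applications of L'Hôpital's rule the quotient is (-4/(2*y - 3)^2)/(-4); substituting y = 2 gives 1.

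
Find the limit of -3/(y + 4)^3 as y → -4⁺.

As y → -4⁺, (y + 4) → 0⁺, so (y + 4)^3 → 0⁺ and -3/(y + 4)^3 → -∞.

-∞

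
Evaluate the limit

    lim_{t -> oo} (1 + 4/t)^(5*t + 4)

e^(20)

The base → 1 and the exponent → ∞: a 1^∞ form.
Take logarithms: (5t + 4)·ln(1 + 4/t). Since ln(1+u) ~ u for small u, this behaves like (5t)·(4/t) → 20.
So the limit is e^(20).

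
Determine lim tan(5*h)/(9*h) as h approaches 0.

Substitution gives 0/0.
Since tan(u)/u → 1 as u → 0, tan(5h)/(5h) → 1 and the limit is 5/9.

5/9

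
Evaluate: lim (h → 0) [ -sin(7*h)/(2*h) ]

Substitution gives 0/0.
Write it as (7/(-2))·sin(7h)/(7h); since sin(u)/u → 1, the limit is -7/2.

-7/2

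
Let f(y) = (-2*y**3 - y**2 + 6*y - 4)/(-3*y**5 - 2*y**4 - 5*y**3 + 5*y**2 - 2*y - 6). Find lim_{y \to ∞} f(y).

The denominator has degree 5 and the numerator degree 3. Dividing numerator and denominator by y^5 sends every term to 0 except the leading denominator term, so the limit is 0.

0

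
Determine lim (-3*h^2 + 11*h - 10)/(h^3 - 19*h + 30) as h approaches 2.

Direct substitution gives 0/0, so factor. Both numerator and denominator have (h - 2) as a factor.
After cancelling, the expression reduces to (5 - 3*h)/(h^2 + 2*h - 15).
Substituting h = 2 gives 1/7.

1/7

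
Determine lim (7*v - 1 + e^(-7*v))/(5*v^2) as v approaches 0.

Direct substitution gives 0/0.
Apply L'Hôpital: lim (7 - 7*e^(-7*v))/(10*v), still 0/0.
After 2 applications of L'Hôpital's rule the quotient is (49*e^(-7*v))/(10); substituting v = 0 gives 49/10.

49/10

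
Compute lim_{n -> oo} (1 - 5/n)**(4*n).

The base → 1 and the exponent → ∞: a 1^∞ form.
Take logarithms: (4n)·ln(1 - 5/n). Since ln(1+u) ~ u for small u, this behaves like (4n)·(-5/n) → -20.
So the limit is e^(-20).

e^(-20)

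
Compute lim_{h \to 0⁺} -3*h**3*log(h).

0

This is a 0·(−∞) form. Rewrite as -3·ln(h) / h^(−3) and apply L'Hôpital:
the derivative quotient is -3·(1/h) / (−3·h^(−4)) = (3/3)·h^3 → 0.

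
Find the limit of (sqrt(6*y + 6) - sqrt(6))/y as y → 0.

√(6)/2

A 0/0 form; rationalise with √(6 + 6y) + √6. This collapses the numerator to 6y, leaving 6/(√(6 + 6y) + √6) → 6/(2√6) = √(6)/2.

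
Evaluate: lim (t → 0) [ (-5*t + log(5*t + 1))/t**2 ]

Direct substitution gives 0/0.
Apply L'Hôpital: lim (-5 + 5/(5*t + 1))/(2*t), still 0/0.
After 2 applications of L'Hôpital's rule the quotient is (-25/(5*t + 1)^2)/(2); substituting t = 0 gives -25/2.

-25/2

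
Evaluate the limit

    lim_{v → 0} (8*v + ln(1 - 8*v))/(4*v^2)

Direct substitution gives 0/0.
Apply L'Hôpital: lim (8 - 8/(1 - 8*v))/(8*v), still 0/0.
After 2 applications of L'Hôpital's rule the quotient is (-64/(1 - 8*v)^2)/(8); substituting v = 0 gives -8.

-8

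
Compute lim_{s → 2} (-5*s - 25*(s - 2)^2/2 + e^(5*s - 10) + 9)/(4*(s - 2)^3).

Direct substitution gives 0/0.
Apply L'Hôpital: lim (-25*s + 5*e^(5*s - 10) + 45)/(12*(s - 2)^2), still 0/0.
Apply L'Hôpital: lim (25*e^(5*s - 10) - 25)/(24*s - 48), still 0/0.
After 3 applications of L'Hôpital's rule the quotient is (125*e^(5*s - 10))/(24); substituting s = 2 gives 125/24.

125/24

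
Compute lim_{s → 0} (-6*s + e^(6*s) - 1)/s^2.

18

Direct substitution gives 0/0.
Apply L'Hôpital: lim (6*e^(6*s) - 6)/(2*s), still 0/0.
After 2 applications of L'Hôpital's rule the quotient is (36*e^(6*s))/(2); substituting s = 0 gives 18.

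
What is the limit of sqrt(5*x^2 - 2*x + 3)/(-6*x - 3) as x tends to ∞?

For large |x|, √(5*x^2 - 2*x + 3) ≈ √5·|x| and the denominator ≈ -6x.
Since x → +∞, |x| = x, giving √5/(-6) = -√(5)/6.

-√(5)/6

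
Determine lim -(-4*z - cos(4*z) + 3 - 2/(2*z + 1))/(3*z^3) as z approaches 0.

-16/3

Substitution gives 0/0; apply L'Hôpital's rule 3 times.
After differentiating numerator and denominator 3 times the quotient is (-64*sin(4*z) + 96/(2*z + 1)^4)/(-18); at z = 0 this is -16/3.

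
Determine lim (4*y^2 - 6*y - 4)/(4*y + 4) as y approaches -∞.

-∞

The numerator has higher degree (2 > 1); the quotient behaves like (4/(4))·y^1 for large |y|.
As y → −∞ this diverges to -∞.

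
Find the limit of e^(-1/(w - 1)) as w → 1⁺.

As w → 1⁺, -1/(w - 1) → −∞, so e^(-1/(w - 1)) → 0.

0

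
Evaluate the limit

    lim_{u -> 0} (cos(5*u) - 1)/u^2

Direct substitution gives 0/0.
Apply L'Hôpital: lim (-5*sin(5*u))/(2*u), still 0/0.
After 2 applications of L'Hôpital's rule the quotient is (-25*cos(5*u))/(2); substituting u = 0 gives -25/2.

-25/2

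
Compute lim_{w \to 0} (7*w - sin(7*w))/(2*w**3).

Direct substitution gives 0/0.
Apply L'Hôpital: lim (7 - 7*cos(7*w))/(6*w^2), still 0/0.
Apply L'Hôpital: lim (49*sin(7*w))/(12*w), still 0/0.
After 3 applications of L'Hôpital's rule the quotient is (343*cos(7*w))/(12); substituting w = 0 gives 343/12.

343/12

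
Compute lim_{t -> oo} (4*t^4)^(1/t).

1

Base → ∞ and exponent → 0: an ∞^0 form.
Take logs: (1/t)·ln(4·t^4) = (ln 4 + 4·ln t)/t → 0.
So the limit is e^0 = 1.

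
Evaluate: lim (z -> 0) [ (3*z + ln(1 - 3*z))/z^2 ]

-9/2

Direct substitution gives 0/0.
Apply L'Hôpital: lim (3 - 3/(1 - 3*z))/(2*z), still 0/0.
After 2 applications of L'Hôpital's rule the quotient is (-9/(1 - 3*z)^2)/(2); substituting z = 0 gives -9/2.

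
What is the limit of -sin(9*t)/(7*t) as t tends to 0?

-9/7

Substitution gives 0/0.
Write it as (9/(-7))·sin(9t)/(9t); since sin(u)/u → 1, the limit is -9/7.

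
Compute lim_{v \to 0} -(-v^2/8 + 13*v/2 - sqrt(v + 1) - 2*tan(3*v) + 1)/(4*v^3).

Substitution gives 0/0; apply L'Hôpital's rule 3 times.
After differentiating numerator and denominator 3 times the quotient is (3*(1152*(v + 1)^(5/2)*(cos(6*v) - 2)/(cos(6*v) + 1)^2 - 1)/(8*(v + 1)^(5/2)))/(-24); at v = 0 this is 289/64.

289/64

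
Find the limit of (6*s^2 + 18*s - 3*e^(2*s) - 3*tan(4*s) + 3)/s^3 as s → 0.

-68

Substitution gives 0/0; apply L'Hôpital's rule 3 times.
After differentiating numerator and denominator 3 times the quotient is (-24*e^(2*s) - 1152*tan(4*s)^4 - 1536*tan(4*s)^2 - 384)/(6); at s = 0 this is -68.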